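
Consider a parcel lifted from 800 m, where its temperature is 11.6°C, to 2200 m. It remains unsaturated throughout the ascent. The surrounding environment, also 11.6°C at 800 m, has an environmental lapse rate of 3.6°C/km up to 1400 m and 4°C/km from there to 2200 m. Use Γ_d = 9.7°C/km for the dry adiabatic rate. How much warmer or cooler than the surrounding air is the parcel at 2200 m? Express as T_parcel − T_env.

Parcel:
  800–2200 m, dry: Δz = 1.4 km ⇒ ΔT = -13.58°C; T = -1.98°C
Environment:
  800–1400 m, environment, lower layer: Δz = 0.6 km ⇒ ΔT = -2.16°C; T = 9.44°C
  1400–2200 m, environment, upper layer: Δz = 0.8 km ⇒ ΔT = -3.2°C; T = 6.24°C
T_parcel − T_env = -1.98 − 6.24 = -8.22°C

-8.22°C (parcel cooler than environment)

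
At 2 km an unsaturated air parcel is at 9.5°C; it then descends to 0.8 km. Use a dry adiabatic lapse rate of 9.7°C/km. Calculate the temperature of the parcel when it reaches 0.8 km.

Dry adiabatic to 800 m: +9.7 × 1.2 km = +11.64°C, so T = 21.14°C.

21.14°C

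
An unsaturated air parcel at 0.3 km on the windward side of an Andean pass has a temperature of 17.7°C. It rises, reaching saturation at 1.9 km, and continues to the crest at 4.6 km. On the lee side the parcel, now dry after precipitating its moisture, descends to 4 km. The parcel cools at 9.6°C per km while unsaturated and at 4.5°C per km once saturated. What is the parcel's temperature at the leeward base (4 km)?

Dry to 1900 m: -9.6 × 1.6 km = -15.36°C, so T = 2.34°C.
Saturated to 4600 m: -4.5 × 2.7 km = -12.15°C, so T = -9.81°C.
Dry descent to 4000 m: +9.6 × 0.6 km = +5.76°C, so T = -4.05°C.

-4.05°C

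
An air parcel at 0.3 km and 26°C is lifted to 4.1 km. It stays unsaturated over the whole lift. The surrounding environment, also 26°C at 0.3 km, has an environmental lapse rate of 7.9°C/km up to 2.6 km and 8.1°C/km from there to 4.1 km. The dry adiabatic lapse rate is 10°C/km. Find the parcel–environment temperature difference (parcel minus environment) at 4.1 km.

-7.68°C (parcel cooler than environment)

Parcel:
  Dry to 4100 m: -10 × 3.8 km = -38°C, so T = -12°C.
Environment:
  Environment, lower layer to 2600 m: -7.9 × 2.3 km = -18.17°C, so T = 7.83°C.
  Environment, upper layer to 4100 m: -8.1 × 1.5 km = -12.15°C, so T = -4.32°C.
T_parcel − T_env = -12 − (-4.32) = -7.68°C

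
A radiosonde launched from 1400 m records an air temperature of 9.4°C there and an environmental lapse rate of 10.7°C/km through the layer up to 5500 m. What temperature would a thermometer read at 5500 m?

1400 → 5500 m (environmental, 10.7°C/km): ΔT = -10.7 × 4.1 = -43.87°C → T = -34.47°C

-34.47°C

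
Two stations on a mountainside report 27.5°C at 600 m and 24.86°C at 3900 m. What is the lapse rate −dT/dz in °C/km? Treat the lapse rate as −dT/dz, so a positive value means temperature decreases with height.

0.8°C/km

Γ = −ΔT/Δz = (27.5 − 24.86) / (3900 − 600) m
  = 2.64°C / 3.3 km = 0.8°C/km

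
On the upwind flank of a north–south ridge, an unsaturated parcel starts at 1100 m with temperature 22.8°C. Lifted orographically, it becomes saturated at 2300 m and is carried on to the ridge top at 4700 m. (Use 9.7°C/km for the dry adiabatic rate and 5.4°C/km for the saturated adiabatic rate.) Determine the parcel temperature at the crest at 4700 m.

1100–2300 m, dry: Δz = 1.2 km ⇒ ΔT = -11.64°C; T = 11.16°C
2300–4700 m, saturated: Δz = 2.4 km ⇒ ΔT = -12.96°C; T = -1.8°C

-1.8°C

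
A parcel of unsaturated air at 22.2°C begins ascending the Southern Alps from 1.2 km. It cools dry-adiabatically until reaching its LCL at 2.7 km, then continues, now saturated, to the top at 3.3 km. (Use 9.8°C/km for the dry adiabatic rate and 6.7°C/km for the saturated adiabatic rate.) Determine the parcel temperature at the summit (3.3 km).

3.48°C

1200–2700 m, dry: Δz = 1.5 km ⇒ ΔT = -14.7°C; T = 7.5°C
2700–3300 m, saturated: Δz = 0.6 km ⇒ ΔT = -4.02°C; T = 3.48°C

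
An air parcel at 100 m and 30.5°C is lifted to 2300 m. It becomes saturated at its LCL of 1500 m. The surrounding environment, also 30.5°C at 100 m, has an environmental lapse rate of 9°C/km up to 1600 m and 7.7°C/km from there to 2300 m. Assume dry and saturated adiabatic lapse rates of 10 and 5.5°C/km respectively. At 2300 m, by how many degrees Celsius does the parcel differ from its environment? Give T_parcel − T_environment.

Parcel:
  100 → 1500 m (dry, 10°C/km): ΔT = -10 × 1.4 = -14°C → T = 16.5°C
  1500 → 2300 m (saturated, 5.5°C/km): ΔT = -5.5 × 0.8 = -4.4°C → T = 12.1°C
Environment:
  100 → 1600 m (environment, lower layer, 9°C/km): ΔT = -9 × 1.5 = -13.5°C → T = 17°C
  1600 → 2300 m (environment, upper layer, 7.7°C/km): ΔT = -7.7 × 0.7 = -5.39°C → T = 11.61°C
T_parcel − T_env = 12.1 − 11.61 = +0.49°C

+0.49°C (parcel warmer than environment)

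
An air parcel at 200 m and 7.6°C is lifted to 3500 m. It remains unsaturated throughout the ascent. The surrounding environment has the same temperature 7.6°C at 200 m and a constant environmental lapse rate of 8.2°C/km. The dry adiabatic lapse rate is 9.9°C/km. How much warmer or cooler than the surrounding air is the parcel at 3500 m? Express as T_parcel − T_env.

Parcel:
  From 200 m to 3500 m (dry): cools by 9.9 × 3.3 = 32.67°C, giving -25.07°C.
Environment:
  From 200 m to 3500 m (environment): cools by 8.2 × 3.3 = 27.06°C, giving -19.46°C.
T_parcel − T_env = -25.07 − (-19.46) = -5.61°C

-5.61°C (parcel cooler than environment)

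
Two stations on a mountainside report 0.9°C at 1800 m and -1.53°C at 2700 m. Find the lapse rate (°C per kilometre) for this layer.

Γ = −ΔT/Δz = (0.9 − (-1.53)) / (2700 − 1800) m
  = 2.43°C / 0.9 km = 2.7°C/km

2.7°C/km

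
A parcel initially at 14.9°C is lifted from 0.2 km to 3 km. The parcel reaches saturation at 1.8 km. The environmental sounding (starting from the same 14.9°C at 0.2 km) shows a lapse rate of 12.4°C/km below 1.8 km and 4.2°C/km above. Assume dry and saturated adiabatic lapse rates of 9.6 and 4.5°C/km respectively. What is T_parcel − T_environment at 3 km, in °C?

Parcel:
  200 → 1800 m (dry, 9.6°C/km): ΔT = -9.6 × 1.6 = -15.36°C → T = -0.46°C
  1800 → 3000 m (saturated, 4.5°C/km): ΔT = -4.5 × 1.2 = -5.4°C → T = -5.86°C
Environment:
  200 → 1800 m (environment, lower layer, 12.4°C/km): ΔT = -12.4 × 1.6 = -19.84°C → T = -4.94°C
  1800 → 3000 m (environment, upper layer, 4.2°C/km): ΔT = -4.2 × 1.2 = -5.04°C → T = -9.98°C
T_parcel − T_env = -5.86 − (-9.98) = +4.12°C

+4.12°C (parcel warmer than environment)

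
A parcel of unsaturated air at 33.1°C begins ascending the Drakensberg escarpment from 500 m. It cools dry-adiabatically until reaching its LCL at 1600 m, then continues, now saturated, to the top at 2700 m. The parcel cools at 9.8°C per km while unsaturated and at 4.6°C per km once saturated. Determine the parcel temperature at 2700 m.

17.26°C

From 500 m to 1600 m (dry): cools by 9.8 × 1.1 = 10.78°C, giving 22.32°C.
From 1600 m to 2700 m (saturated): cools by 4.6 × 1.1 = 5.06°C, giving 17.26°C.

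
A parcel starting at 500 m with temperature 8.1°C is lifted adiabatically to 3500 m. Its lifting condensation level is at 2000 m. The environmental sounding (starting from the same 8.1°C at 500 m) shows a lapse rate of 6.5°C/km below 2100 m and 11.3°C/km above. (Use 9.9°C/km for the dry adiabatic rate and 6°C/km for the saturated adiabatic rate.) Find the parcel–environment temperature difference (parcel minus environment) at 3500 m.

+2.37°C (parcel warmer than environment)

Parcel:
  500–2000 m, dry: Δz = 1.5 km ⇒ ΔT = -14.85°C; T = -6.75°C
  2000–3500 m, saturated: Δz = 1.5 km ⇒ ΔT = -9°C; T = -15.75°C
Environment:
  500–2100 m, environment, lower layer: Δz = 1.6 km ⇒ ΔT = -10.4°C; T = -2.3°C
  2100–3500 m, environment, upper layer: Δz = 1.4 km ⇒ ΔT = -15.82°C; T = -18.12°C
T_parcel − T_env = -15.75 − (-18.12) = +2.37°C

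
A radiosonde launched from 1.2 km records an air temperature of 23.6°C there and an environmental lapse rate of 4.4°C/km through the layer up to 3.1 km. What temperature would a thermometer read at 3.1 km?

15.24°C

1200 → 3100 m (environmental, 4.4°C/km): ΔT = -4.4 × 1.9 = -8.36°C → T = 15.24°C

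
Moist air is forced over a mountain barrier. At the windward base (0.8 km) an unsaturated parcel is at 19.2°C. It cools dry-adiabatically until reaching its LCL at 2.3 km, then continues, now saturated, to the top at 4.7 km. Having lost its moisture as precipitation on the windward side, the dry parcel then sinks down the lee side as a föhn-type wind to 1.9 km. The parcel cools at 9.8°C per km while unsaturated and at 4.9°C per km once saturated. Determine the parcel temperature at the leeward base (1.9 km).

20.18°C

800–2300 m, dry: Δz = 1.5 km ⇒ ΔT = -14.7°C; T = 4.5°C
2300–4700 m, saturated: Δz = 2.4 km ⇒ ΔT = -11.76°C; T = -7.26°C
4700–1900 m, dry descent: Δz = 2.8 km ⇒ ΔT = +27.44°C; T = 20.18°C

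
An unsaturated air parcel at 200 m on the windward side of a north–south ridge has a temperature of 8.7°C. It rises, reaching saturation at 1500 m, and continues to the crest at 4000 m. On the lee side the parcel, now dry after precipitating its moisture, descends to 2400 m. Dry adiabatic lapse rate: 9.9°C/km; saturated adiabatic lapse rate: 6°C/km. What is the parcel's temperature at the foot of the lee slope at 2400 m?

-3.33°C

200 → 1500 m (dry, 9.9°C/km): ΔT = -9.9 × 1.3 = -12.87°C → T = -4.17°C
1500 → 4000 m (saturated, 6°C/km): ΔT = -6 × 2.5 = -15°C → T = -19.17°C
4000 → 2400 m (dry descent, 9.9°C/km): ΔT = +9.9 × 1.6 = +15.84°C → T = -3.33°C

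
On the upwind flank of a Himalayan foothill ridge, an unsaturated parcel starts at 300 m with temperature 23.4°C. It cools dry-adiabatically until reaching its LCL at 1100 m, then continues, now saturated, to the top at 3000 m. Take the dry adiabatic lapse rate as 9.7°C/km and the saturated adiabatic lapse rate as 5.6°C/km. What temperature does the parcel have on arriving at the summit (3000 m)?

Dry to 1100 m: -9.7 × 0.8 km = -7.76°C, so T = 15.64°C.
Saturated to 3000 m: -5.6 × 1.9 km = -10.64°C, so T = 5°C.

5°C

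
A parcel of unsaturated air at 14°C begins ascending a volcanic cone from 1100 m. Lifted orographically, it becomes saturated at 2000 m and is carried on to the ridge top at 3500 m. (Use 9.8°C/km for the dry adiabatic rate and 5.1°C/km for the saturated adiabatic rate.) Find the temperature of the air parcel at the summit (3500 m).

-2.47°C

1100 → 2000 m (dry, 9.8°C/km): ΔT = -9.8 × 0.9 = -8.82°C → T = 5.18°C
2000 → 3500 m (saturated, 5.1°C/km): ΔT = -5.1 × 1.5 = -7.65°C → T = -2.47°C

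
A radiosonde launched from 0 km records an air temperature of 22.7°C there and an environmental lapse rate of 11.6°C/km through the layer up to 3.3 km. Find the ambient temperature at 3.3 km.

-15.58°C

0 → 3300 m (environmental, 11.6°C/km): ΔT = -11.6 × 3.3 = -38.28°C → T = -15.58°C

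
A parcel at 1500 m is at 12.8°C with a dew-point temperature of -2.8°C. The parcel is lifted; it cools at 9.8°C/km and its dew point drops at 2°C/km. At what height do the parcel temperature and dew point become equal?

3500 m

T and T_d converge at 9.8 − 2 = 7.8°C per km
Height above start = (12.8 − (-2.8)) / 7.8 = 2 km
LCL altitude = 1500 m + 2000 m = 3500 m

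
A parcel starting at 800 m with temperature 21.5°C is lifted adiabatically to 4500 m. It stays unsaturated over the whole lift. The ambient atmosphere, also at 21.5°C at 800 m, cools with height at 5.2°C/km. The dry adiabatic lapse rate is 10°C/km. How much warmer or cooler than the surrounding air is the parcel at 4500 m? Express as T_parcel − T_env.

-17.76°C (parcel cooler than environment)

Parcel:
  Dry to 4500 m: -10 × 3.7 km = -37°C, so T = -15.5°C.
Environment:
  Environment to 4500 m: -5.2 × 3.7 km = -19.24°C, so T = 2.26°C.
T_parcel − T_env = -15.5 − 2.26 = -17.76°C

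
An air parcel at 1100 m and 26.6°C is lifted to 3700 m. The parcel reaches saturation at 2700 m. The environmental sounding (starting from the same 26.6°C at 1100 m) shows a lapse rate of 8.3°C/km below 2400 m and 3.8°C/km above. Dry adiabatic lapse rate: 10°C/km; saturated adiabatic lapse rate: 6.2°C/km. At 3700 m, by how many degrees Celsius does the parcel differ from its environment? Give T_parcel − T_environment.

Parcel:
  From 1100 m to 2700 m (dry): cools by 10 × 1.6 = 16°C, giving 10.6°C.
  From 2700 m to 3700 m (saturated): cools by 6.2 × 1 = 6.2°C, giving 4.4°C.
Environment:
  From 1100 m to 2400 m (environment, lower layer): cools by 8.3 × 1.3 = 10.79°C, giving 15.81°C.
  From 2400 m to 3700 m (environment, upper layer): cools by 3.8 × 1.3 = 4.94°C, giving 10.87°C.
T_parcel − T_env = 4.4 − 10.87 = -6.47°C

-6.47°C (parcel cooler than environment)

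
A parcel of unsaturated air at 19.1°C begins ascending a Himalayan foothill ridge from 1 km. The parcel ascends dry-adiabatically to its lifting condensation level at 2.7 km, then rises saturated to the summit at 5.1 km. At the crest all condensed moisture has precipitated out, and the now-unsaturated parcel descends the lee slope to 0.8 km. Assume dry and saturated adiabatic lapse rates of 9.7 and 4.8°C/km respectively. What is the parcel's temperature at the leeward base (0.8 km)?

32.8°C

From 1000 m to 2700 m (dry): cools by 9.7 × 1.7 = 16.49°C, giving 2.61°C.
From 2700 m to 5100 m (saturated): cools by 4.8 × 2.4 = 11.52°C, giving -8.91°C.
From 5100 m to 800 m (dry descent): warms by 9.7 × 4.3 = 41.71°C, giving 32.8°C.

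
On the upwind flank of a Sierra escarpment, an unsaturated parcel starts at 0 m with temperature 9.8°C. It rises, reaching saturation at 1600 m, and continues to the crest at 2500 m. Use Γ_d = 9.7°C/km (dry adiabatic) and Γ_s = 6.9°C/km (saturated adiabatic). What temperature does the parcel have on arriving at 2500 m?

From 0 m to 1600 m (dry): cools by 9.7 × 1.6 = 15.52°C, giving -5.72°C.
From 1600 m to 2500 m (saturated): cools by 6.9 × 0.9 = 6.21°C, giving -11.93°C.

-11.93°C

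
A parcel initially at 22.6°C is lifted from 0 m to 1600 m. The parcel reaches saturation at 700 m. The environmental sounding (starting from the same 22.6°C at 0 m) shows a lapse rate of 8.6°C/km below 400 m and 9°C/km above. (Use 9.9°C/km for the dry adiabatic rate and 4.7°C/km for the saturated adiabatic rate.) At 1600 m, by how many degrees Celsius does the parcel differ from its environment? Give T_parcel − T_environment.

+3.08°C (parcel warmer than environment)

Parcel:
  Dry to 700 m: -9.9 × 0.7 km = -6.93°C, so T = 15.67°C.
  Saturated to 1600 m: -4.7 × 0.9 km = -4.23°C, so T = 11.44°C.
Environment:
  Environment, lower layer to 400 m: -8.6 × 0.4 km = -3.44°C, so T = 19.16°C.
  Environment, upper layer to 1600 m: -9 × 1.2 km = -10.8°C, so T = 8.36°C.
T_parcel − T_env = 11.44 − 8.36 = +3.08°C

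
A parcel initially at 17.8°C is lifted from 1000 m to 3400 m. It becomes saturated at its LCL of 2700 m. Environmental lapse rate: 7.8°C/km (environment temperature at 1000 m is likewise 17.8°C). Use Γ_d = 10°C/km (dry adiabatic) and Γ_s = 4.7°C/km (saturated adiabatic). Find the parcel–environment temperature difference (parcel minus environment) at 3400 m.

-1.57°C (parcel cooler than environment)

Parcel:
  1000 → 2700 m (dry, 10°C/km): ΔT = -10 × 1.7 = -17°C → T = 0.8°C
  2700 → 3400 m (saturated, 4.7°C/km): ΔT = -4.7 × 0.7 = -3.29°C → T = -2.49°C
Environment:
  1000 → 3400 m (environment, 7.8°C/km): ΔT = -7.8 × 2.4 = -18.72°C → T = -0.92°C
T_parcel − T_env = -2.49 − (-0.92) = -1.57°C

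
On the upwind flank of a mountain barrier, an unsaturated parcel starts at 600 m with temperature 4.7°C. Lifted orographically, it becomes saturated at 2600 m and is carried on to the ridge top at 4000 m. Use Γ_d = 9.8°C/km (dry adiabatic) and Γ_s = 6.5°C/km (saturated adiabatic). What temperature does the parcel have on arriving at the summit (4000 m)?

From 600 m to 2600 m (dry): cools by 9.8 × 2 = 19.6°C, giving -14.9°C.
From 2600 m to 4000 m (saturated): cools by 6.5 × 1.4 = 9.1°C, giving -24°C.

-24°C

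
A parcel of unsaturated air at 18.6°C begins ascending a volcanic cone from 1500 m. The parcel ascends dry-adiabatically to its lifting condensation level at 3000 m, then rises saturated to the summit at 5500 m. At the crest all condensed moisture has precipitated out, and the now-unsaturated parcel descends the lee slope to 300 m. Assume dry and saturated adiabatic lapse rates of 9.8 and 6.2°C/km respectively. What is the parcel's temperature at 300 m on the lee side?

1500 → 3000 m (dry, 9.8°C/km): ΔT = -9.8 × 1.5 = -14.7°C → T = 3.9°C
3000 → 5500 m (saturated, 6.2°C/km): ΔT = -6.2 × 2.5 = -15.5°C → T = -11.6°C
5500 → 300 m (dry descent, 9.8°C/km): ΔT = +9.8 × 5.2 = +50.96°C → T = 39.36°C

39.36°C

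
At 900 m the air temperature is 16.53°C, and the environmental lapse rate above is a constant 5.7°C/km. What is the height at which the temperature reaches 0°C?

3800 m

Height above start = (16.53 − 0) / 5.7 = 2.9 km
Altitude = 900 m + 2900 m = 3800 m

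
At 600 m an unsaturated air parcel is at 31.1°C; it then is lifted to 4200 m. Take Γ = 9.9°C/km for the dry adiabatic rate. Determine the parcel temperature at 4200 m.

600 → 4200 m (dry adiabatic, 9.9°C/km): ΔT = -9.9 × 3.6 = -35.64°C → T = -4.54°C

-4.54°C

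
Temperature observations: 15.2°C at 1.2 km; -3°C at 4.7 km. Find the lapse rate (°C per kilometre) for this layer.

Γ = −ΔT/Δz = (15.2 − (-3)) / (4700 − 1200) m
  = 18.2°C / 3.5 km = 5.2°C/km

5.2°C/km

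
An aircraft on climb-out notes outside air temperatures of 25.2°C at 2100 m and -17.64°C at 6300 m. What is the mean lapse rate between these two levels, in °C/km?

10.2°C/km

Γ = −ΔT/Δz = (25.2 − (-17.64)) / (6300 − 2100) m
  = 42.84°C / 4.2 km = 10.2°C/km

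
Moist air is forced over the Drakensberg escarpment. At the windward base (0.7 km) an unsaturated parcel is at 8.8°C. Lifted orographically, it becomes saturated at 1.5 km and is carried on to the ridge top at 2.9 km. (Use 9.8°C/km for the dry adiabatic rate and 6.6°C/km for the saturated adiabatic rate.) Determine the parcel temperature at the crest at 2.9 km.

700 → 1500 m (dry, 9.8°C/km): ΔT = -9.8 × 0.8 = -7.84°C → T = 0.96°C
1500 → 2900 m (saturated, 6.6°C/km): ΔT = -6.6 × 1.4 = -9.24°C → T = -8.28°C

-8.28°C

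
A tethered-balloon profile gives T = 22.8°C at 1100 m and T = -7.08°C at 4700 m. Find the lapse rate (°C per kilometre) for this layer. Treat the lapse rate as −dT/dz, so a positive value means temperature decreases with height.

8.3°C/km

Γ = −ΔT/Δz = (22.8 − (-7.08)) / (4700 − 1100) m
  = 29.88°C / 3.6 km = 8.3°C/km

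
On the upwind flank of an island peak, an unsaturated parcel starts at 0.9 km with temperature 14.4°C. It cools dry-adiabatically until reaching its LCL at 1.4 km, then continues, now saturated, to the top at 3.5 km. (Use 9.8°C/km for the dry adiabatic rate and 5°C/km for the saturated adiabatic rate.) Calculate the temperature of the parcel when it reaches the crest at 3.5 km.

-1°C

From 900 m to 1400 m (dry): cools by 9.8 × 0.5 = 4.9°C, giving 9.5°C.
From 1400 m to 3500 m (saturated): cools by 5 × 2.1 = 10.5°C, giving -1°C.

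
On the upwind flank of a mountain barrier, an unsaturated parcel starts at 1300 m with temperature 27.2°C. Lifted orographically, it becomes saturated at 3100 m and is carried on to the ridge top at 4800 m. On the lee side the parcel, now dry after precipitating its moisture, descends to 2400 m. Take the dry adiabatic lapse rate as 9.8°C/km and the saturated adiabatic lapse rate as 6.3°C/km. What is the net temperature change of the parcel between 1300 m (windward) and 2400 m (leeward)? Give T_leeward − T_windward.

-4.83°C

Dry to 3100 m: -9.8 × 1.8 km = -17.64°C, so T = 9.56°C.
Saturated to 4800 m: -6.3 × 1.7 km = -10.71°C, so T = -1.15°C.
Dry descent to 2400 m: +9.8 × 2.4 km = +23.52°C, so T = 22.37°C.
Net change vs windward start: 22.37 − 27.2 = -4.83°C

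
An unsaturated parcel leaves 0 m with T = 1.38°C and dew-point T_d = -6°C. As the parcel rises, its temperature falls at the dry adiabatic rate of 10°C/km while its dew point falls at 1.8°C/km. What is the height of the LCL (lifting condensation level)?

900 m

T and T_d converge at 10 − 1.8 = 8.2°C per km
Height above start = (1.38 − (-6)) / 8.2 = 0.9 km
LCL altitude = 0 m + 900 m = 900 m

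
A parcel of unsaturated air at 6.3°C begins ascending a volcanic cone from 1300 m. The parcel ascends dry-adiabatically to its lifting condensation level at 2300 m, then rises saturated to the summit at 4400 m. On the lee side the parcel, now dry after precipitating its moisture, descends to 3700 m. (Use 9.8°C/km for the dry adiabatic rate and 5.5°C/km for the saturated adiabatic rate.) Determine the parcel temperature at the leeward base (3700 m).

Dry to 2300 m: -9.8 × 1 km = -9.8°C, so T = -3.5°C.
Saturated to 4400 m: -5.5 × 2.1 km = -11.55°C, so T = -15.05°C.
Dry descent to 3700 m: +9.8 × 0.7 km = +6.86°C, so T = -8.19°C.

-8.19°C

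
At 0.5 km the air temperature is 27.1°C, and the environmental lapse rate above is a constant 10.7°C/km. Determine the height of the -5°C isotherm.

3.5 km

Height above start = (27.1 − (-5)) / 10.7 = 3 km
Altitude = 500 m + 3000 m = 3500 m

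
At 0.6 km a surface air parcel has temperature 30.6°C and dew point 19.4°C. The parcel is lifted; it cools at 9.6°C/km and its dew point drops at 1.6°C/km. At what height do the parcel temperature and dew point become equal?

2 km

T and T_d converge at 9.6 − 1.6 = 8°C per km
Height above start = (30.6 − 19.4) / 8 = 1.4 km
LCL altitude = 600 m + 1400 m = 2000 m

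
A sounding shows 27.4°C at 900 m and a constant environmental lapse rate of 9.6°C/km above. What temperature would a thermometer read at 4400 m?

900–4400 m, environmental: Δz = 3.5 km ⇒ ΔT = -33.6°C; T = -6.2°C

-6.2°C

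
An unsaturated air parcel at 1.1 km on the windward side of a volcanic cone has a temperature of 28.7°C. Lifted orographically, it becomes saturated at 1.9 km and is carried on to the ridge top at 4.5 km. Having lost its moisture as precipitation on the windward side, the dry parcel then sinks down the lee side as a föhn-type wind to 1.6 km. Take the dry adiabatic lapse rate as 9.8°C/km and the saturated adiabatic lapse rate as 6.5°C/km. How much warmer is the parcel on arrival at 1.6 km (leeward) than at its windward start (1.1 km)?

Dry to 1900 m: -9.8 × 0.8 km = -7.84°C, so T = 20.86°C.
Saturated to 4500 m: -6.5 × 2.6 km = -16.9°C, so T = 3.96°C.
Dry descent to 1600 m: +9.8 × 2.9 km = +28.42°C, so T = 32.38°C.
Net change vs windward start: 32.38 − 28.7 = +3.68°C

+3.68°C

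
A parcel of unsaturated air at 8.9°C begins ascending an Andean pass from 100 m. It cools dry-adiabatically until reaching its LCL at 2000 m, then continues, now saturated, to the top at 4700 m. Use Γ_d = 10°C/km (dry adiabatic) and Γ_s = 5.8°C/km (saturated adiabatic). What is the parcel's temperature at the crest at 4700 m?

100 → 2000 m (dry, 10°C/km): ΔT = -10 × 1.9 = -19°C → T = -10.1°C
2000 → 4700 m (saturated, 5.8°C/km): ΔT = -5.8 × 2.7 = -15.66°C → T = -25.76°C

-25.76°C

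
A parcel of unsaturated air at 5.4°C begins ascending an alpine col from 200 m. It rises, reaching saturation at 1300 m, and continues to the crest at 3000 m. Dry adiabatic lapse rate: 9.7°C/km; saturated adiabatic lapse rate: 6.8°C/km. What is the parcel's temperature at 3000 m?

From 200 m to 1300 m (dry): cools by 9.7 × 1.1 = 10.67°C, giving -5.27°C.
From 1300 m to 3000 m (saturated): cools by 6.8 × 1.7 = 11.56°C, giving -16.83°C.

-16.83°C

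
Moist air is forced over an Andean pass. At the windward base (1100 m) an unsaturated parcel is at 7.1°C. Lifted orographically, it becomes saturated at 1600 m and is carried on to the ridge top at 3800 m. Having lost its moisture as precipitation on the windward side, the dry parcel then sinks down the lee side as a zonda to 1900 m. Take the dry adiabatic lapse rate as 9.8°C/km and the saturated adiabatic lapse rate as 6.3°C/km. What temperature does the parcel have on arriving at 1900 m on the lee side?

6.96°C

1100 → 1600 m (dry, 9.8°C/km): ΔT = -9.8 × 0.5 = -4.9°C → T = 2.2°C
1600 → 3800 m (saturated, 6.3°C/km): ΔT = -6.3 × 2.2 = -13.86°C → T = -11.66°C
3800 → 1900 m (dry descent, 9.8°C/km): ΔT = +9.8 × 1.9 = +18.62°C → T = 6.96°C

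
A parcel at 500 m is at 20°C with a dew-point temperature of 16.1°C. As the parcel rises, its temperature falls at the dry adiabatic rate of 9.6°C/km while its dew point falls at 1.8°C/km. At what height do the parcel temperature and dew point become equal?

T and T_d converge at 9.6 − 1.8 = 7.8°C per km
Height above start = (20 − 16.1) / 7.8 = 0.5 km
LCL altitude = 500 m + 500 m = 1000 m

1000 m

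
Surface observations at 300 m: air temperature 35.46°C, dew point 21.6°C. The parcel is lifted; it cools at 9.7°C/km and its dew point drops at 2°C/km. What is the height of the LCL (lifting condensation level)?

T and T_d converge at 9.7 − 2 = 7.7°C per km
Height above start = (35.46 − 21.6) / 7.7 = 1.8 km
LCL altitude = 300 m + 1800 m = 2100 m

2100 m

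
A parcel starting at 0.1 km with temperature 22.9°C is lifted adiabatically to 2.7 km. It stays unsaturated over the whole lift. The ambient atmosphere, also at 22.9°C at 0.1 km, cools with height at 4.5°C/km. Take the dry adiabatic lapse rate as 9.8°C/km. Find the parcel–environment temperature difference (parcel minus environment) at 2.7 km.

Parcel:
  From 100 m to 2700 m (dry): cools by 9.8 × 2.6 = 25.48°C, giving -2.58°C.
Environment:
  From 100 m to 2700 m (environment): cools by 4.5 × 2.6 = 11.7°C, giving 11.2°C.
T_parcel − T_env = -2.58 − 11.2 = -13.78°C

-13.78°C (parcel cooler than environment)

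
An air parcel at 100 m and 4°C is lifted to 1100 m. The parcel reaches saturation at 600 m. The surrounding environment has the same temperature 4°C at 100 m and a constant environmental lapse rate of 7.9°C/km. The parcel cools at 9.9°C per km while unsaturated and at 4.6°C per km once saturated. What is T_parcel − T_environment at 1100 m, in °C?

+0.65°C (parcel warmer than environment)

Parcel:
  Dry to 600 m: -9.9 × 0.5 km = -4.95°C, so T = -0.95°C.
  Saturated to 1100 m: -4.6 × 0.5 km = -2.3°C, so T = -3.25°C.
Environment:
  Environment to 1100 m: -7.9 × 1 km = -7.9°C, so T = -3.9°C.
T_parcel − T_env = -3.25 − (-3.9) = +0.65°C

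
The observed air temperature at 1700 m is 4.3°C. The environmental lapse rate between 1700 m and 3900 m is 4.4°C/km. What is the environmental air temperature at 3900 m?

1700 → 3900 m (environmental, 4.4°C/km): ΔT = -4.4 × 2.2 = -9.68°C → T = -5.38°C

-5.38°C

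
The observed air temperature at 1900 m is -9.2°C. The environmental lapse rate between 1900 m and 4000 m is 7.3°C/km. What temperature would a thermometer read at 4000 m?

Environmental to 4000 m: -7.3 × 2.1 km = -15.33°C, so T = -24.53°C.

-24.53°C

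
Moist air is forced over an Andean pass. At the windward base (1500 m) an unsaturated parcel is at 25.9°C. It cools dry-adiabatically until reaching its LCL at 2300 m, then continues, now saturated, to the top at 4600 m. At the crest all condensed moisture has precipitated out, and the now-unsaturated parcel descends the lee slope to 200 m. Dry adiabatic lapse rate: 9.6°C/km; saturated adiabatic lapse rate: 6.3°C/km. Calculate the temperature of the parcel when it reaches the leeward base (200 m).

1500–2300 m, dry: Δz = 0.8 km ⇒ ΔT = -7.68°C; T = 18.22°C
2300–4600 m, saturated: Δz = 2.3 km ⇒ ΔT = -14.49°C; T = 3.73°C
4600–200 m, dry descent: Δz = 4.4 km ⇒ ΔT = +42.24°C; T = 45.97°C

45.97°C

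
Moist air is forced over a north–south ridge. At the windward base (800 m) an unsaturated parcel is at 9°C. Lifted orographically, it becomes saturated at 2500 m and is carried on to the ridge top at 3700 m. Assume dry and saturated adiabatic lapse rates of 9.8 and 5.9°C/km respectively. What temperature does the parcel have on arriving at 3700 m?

-14.74°C

800–2500 m, dry: Δz = 1.7 km ⇒ ΔT = -16.66°C; T = -7.66°C
2500–3700 m, saturated: Δz = 1.2 km ⇒ ΔT = -7.08°C; T = -14.74°C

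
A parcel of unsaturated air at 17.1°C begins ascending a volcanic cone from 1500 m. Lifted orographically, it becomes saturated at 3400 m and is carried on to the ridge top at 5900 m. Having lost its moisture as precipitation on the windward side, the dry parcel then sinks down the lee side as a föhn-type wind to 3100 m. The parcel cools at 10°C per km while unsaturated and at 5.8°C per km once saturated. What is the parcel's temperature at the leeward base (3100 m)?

Dry to 3400 m: -10 × 1.9 km = -19°C, so T = -1.9°C.
Saturated to 5900 m: -5.8 × 2.5 km = -14.5°C, so T = -16.4°C.
Dry descent to 3100 m: +10 × 2.8 km = +28°C, so T = 11.6°C.

11.6°C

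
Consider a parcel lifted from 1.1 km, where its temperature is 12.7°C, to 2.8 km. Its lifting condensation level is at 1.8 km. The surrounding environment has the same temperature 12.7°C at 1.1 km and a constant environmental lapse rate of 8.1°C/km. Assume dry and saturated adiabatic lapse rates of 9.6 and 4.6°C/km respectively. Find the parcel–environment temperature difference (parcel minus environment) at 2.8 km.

+2.45°C (parcel warmer than environment)

Parcel:
  1100 → 1800 m (dry, 9.6°C/km): ΔT = -9.6 × 0.7 = -6.72°C → T = 5.98°C
  1800 → 2800 m (saturated, 4.6°C/km): ΔT = -4.6 × 1 = -4.6°C → T = 1.38°C
Environment:
  1100 → 2800 m (environment, 8.1°C/km): ΔT = -8.1 × 1.7 = -13.77°C → T = -1.07°C
T_parcel − T_env = 1.38 − (-1.07) = +2.45°C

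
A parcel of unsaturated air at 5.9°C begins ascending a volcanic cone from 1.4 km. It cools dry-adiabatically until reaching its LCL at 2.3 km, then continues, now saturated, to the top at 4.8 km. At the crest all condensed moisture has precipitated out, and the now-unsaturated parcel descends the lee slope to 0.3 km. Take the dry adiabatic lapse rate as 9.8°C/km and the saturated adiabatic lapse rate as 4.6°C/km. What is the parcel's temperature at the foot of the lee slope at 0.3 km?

29.68°C

Dry to 2300 m: -9.8 × 0.9 km = -8.82°C, so T = -2.92°C.
Saturated to 4800 m: -4.6 × 2.5 km = -11.5°C, so T = -14.42°C.
Dry descent to 300 m: +9.8 × 4.5 km = +44.1°C, so T = 29.68°C.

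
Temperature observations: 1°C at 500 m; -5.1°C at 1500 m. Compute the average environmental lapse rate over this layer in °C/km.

6.1°C/km

Γ = −ΔT/Δz = (1 − (-5.1)) / (1500 − 500) m
  = 6.1°C / 1 km = 6.1°C/km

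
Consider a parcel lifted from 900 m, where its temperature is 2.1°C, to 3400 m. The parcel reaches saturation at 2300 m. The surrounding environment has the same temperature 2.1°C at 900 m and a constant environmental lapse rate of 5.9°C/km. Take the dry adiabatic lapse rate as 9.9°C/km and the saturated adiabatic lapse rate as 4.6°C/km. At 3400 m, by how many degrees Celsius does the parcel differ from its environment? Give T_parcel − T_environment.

Parcel:
  900 → 2300 m (dry, 9.9°C/km): ΔT = -9.9 × 1.4 = -13.86°C → T = -11.76°C
  2300 → 3400 m (saturated, 4.6°C/km): ΔT = -4.6 × 1.1 = -5.06°C → T = -16.82°C
Environment:
  900 → 3400 m (environment, 5.9°C/km): ΔT = -5.9 × 2.5 = -14.75°C → T = -12.65°C
T_parcel − T_env = -16.82 − (-12.65) = -4.17°C

-4.17°C (parcel cooler than environment)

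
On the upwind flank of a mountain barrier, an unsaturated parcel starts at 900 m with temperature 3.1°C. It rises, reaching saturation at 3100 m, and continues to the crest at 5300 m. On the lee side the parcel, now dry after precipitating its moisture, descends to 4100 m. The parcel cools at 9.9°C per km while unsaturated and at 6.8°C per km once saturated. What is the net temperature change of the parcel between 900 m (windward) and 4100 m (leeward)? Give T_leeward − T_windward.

Dry to 3100 m: -9.9 × 2.2 km = -21.78°C, so T = -18.68°C.
Saturated to 5300 m: -6.8 × 2.2 km = -14.96°C, so T = -33.64°C.
Dry descent to 4100 m: +9.9 × 1.2 km = +11.88°C, so T = -21.76°C.
Net change vs windward start: -21.76 − 3.1 = -24.86°C

-24.86°C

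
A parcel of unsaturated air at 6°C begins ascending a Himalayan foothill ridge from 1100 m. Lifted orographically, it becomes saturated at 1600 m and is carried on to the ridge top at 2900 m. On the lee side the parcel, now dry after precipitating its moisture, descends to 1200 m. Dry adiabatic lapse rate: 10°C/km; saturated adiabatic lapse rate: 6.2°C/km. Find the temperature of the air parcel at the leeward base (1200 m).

1100 → 1600 m (dry, 10°C/km): ΔT = -10 × 0.5 = -5°C → T = 1°C
1600 → 2900 m (saturated, 6.2°C/km): ΔT = -6.2 × 1.3 = -8.06°C → T = -7.06°C
2900 → 1200 m (dry descent, 10°C/km): ΔT = +10 × 1.7 = +17°C → T = 9.94°C

9.94°C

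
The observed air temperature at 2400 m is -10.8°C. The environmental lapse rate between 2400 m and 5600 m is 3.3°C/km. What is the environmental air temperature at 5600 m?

-21.36°C

From 2400 m to 5600 m (environmental): cools by 3.3 × 3.2 = 10.56°C, giving -21.36°C.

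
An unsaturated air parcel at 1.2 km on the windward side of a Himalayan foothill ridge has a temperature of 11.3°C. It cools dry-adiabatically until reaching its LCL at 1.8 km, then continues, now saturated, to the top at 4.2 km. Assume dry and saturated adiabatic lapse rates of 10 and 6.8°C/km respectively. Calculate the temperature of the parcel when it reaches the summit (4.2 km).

Dry to 1800 m: -10 × 0.6 km = -6°C, so T = 5.3°C.
Saturated to 4200 m: -6.8 × 2.4 km = -16.32°C, so T = -11.02°C.

-11.02°C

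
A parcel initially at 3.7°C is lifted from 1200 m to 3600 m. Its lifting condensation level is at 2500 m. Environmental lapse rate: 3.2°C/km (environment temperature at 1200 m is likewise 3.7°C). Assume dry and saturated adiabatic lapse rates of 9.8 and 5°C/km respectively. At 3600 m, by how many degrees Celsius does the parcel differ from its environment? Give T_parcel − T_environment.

Parcel:
  1200 → 2500 m (dry, 9.8°C/km): ΔT = -9.8 × 1.3 = -12.74°C → T = -9.04°C
  2500 → 3600 m (saturated, 5°C/km): ΔT = -5 × 1.1 = -5.5°C → T = -14.54°C
Environment:
  1200 → 3600 m (environment, 3.2°C/km): ΔT = -3.2 × 2.4 = -7.68°C → T = -3.98°C
T_parcel − T_env = -14.54 − (-3.98) = -10.56°C

-10.56°C (parcel cooler than environment)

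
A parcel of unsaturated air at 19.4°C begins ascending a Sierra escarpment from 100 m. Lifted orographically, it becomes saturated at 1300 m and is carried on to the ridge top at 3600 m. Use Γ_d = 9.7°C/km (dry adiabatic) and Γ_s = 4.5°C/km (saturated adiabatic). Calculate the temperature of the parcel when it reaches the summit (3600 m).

100–1300 m, dry: Δz = 1.2 km ⇒ ΔT = -11.64°C; T = 7.76°C
1300–3600 m, saturated: Δz = 2.3 km ⇒ ΔT = -10.35°C; T = -2.59°C

-2.59°C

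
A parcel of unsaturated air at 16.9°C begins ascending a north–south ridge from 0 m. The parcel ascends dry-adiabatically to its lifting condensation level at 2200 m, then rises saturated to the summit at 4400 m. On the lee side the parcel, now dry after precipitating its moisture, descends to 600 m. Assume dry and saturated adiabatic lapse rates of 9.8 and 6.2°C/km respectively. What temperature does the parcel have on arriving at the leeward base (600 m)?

18.94°C

From 0 m to 2200 m (dry): cools by 9.8 × 2.2 = 21.56°C, giving -4.66°C.
From 2200 m to 4400 m (saturated): cools by 6.2 × 2.2 = 13.64°C, giving -18.3°C.
From 4400 m to 600 m (dry descent): warms by 9.8 × 3.8 = 37.24°C, giving 18.94°C.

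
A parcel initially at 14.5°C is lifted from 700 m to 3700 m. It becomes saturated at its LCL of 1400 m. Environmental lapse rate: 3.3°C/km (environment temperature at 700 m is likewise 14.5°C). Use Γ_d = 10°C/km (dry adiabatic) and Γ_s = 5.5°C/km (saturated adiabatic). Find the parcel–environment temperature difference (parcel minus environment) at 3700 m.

Parcel:
  700–1400 m, dry: Δz = 0.7 km ⇒ ΔT = -7°C; T = 7.5°C
  1400–3700 m, saturated: Δz = 2.3 km ⇒ ΔT = -12.65°C; T = -5.15°C
Environment:
  700–3700 m, environment: Δz = 3 km ⇒ ΔT = -9.9°C; T = 4.6°C
T_parcel − T_env = -5.15 − 4.6 = -9.75°C

-9.75°C (parcel cooler than environment)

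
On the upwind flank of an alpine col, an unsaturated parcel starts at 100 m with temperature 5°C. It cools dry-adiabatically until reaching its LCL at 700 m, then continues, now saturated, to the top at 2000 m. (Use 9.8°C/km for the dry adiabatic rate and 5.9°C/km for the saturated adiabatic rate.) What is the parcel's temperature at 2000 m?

100 → 700 m (dry, 9.8°C/km): ΔT = -9.8 × 0.6 = -5.88°C → T = -0.88°C
700 → 2000 m (saturated, 5.9°C/km): ΔT = -5.9 × 1.3 = -7.67°C → T = -8.55°C

-8.55°C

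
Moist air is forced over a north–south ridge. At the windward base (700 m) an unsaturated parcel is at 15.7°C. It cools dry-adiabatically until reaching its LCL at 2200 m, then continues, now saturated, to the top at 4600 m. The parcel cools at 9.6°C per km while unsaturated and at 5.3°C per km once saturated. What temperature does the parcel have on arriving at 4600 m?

-11.42°C

Dry to 2200 m: -9.6 × 1.5 km = -14.4°C, so T = 1.3°C.
Saturated to 4600 m: -5.3 × 2.4 km = -12.72°C, so T = -11.42°C.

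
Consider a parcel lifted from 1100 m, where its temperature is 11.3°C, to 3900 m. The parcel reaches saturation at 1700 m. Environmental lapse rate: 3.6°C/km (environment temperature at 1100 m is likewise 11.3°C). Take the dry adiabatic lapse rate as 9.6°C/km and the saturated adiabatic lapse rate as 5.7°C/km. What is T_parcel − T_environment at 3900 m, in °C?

Parcel:
  Dry to 1700 m: -9.6 × 0.6 km = -5.76°C, so T = 5.54°C.
  Saturated to 3900 m: -5.7 × 2.2 km = -12.54°C, so T = -7°C.
Environment:
  Environment to 3900 m: -3.6 × 2.8 km = -10.08°C, so T = 1.22°C.
T_parcel − T_env = -7 − 1.22 = -8.22°C

-8.22°C (parcel cooler than environment)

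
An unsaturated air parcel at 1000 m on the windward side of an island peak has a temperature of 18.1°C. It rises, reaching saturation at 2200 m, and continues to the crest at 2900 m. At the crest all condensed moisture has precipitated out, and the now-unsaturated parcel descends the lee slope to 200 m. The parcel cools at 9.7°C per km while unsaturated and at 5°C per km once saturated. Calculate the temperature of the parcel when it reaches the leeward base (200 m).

29.15°C

Dry to 2200 m: -9.7 × 1.2 km = -11.64°C, so T = 6.46°C.
Saturated to 2900 m: -5 × 0.7 km = -3.5°C, so T = 2.96°C.
Dry descent to 200 m: +9.7 × 2.7 km = +26.19°C, so T = 29.15°C.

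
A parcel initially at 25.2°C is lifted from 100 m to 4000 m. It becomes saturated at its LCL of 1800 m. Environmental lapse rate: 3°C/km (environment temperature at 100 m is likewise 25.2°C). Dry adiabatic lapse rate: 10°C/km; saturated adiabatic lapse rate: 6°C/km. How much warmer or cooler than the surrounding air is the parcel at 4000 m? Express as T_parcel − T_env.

-18.5°C (parcel cooler than environment)

Parcel:
  100–1800 m, dry: Δz = 1.7 km ⇒ ΔT = -17°C; T = 8.2°C
  1800–4000 m, saturated: Δz = 2.2 km ⇒ ΔT = -13.2°C; T = -5°C
Environment:
  100–4000 m, environment: Δz = 3.9 km ⇒ ΔT = -11.7°C; T = 13.5°C
T_parcel − T_env = -5 − 13.5 = -18.5°C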